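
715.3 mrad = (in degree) 40.98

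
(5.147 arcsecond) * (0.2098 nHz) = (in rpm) 4.999e-14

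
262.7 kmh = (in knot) 141.8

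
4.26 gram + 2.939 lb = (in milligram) 1.337e+06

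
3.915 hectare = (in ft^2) 4.214e+05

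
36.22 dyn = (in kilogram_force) 3.693e-05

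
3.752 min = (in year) 7.139e-06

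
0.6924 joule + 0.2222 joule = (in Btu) 0.0008669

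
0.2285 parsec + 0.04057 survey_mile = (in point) 1.999e+19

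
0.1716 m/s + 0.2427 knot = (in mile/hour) 0.6632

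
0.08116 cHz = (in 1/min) 0.0487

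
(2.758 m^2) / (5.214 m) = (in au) 3.536e-12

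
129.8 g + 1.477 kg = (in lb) 3.542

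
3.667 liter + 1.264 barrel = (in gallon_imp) 45.01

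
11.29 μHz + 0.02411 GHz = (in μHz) 2.411e+13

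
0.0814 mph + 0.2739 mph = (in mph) 0.3553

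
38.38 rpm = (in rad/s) 4.019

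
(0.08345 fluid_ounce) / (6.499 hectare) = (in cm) 3.797e-09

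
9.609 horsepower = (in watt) 7165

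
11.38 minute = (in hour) 0.1897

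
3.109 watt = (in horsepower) 0.004169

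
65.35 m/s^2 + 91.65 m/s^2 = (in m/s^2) 157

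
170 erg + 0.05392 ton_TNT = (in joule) 2.256e+08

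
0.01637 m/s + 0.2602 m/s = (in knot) 0.5376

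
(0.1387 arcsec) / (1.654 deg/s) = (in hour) 6.47e-09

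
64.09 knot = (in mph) 73.75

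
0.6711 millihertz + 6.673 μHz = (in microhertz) 677.8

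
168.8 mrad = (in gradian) 10.75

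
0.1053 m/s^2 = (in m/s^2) 0.1053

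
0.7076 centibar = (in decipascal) 7076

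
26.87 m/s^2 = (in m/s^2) 26.87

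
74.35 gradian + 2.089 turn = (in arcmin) 4.914e+04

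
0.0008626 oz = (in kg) 2.445e-05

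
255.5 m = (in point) 7.243e+05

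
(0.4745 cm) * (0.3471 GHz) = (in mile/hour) 3.684e+06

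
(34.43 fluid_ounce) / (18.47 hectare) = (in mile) 3.426e-12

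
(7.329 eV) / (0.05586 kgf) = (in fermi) 0.002144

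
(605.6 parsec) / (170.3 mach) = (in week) 5.328e+08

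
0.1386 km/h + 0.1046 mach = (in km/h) 128.4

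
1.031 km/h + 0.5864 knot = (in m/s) 0.5881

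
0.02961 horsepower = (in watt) 22.08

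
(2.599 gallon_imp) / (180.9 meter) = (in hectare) 6.531e-09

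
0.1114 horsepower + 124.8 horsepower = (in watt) 9.315e+04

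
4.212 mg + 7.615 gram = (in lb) 0.0168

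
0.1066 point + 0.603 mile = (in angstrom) 9.704e+12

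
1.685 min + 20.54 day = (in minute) 2.958e+04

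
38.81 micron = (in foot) 0.0001273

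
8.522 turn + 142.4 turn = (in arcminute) 3.26e+06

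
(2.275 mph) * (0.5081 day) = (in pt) 1.266e+08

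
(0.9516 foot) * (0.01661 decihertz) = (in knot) 0.0009365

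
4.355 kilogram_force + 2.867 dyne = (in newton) 42.71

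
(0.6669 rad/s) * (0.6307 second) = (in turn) 0.06694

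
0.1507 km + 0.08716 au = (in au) 0.08716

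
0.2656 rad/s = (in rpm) 2.536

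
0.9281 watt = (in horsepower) 0.001245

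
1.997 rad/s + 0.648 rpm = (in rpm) 19.72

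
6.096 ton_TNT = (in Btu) 2.417e+07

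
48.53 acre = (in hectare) 19.64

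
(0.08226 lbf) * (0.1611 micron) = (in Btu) 5.587e-11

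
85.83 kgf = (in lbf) 189.2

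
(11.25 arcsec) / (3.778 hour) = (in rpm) 3.829e-08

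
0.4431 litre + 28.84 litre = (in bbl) 0.1842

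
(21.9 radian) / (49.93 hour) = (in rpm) 0.001163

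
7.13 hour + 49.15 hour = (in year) 0.006425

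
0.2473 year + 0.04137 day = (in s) 7.802e+06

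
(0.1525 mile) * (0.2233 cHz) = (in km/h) 1.973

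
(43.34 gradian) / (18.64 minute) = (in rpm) 0.005813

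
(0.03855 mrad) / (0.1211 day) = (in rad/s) 3.684e-09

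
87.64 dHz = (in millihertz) 8764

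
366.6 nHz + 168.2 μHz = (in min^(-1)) 0.01011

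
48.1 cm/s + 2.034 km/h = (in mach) 0.003072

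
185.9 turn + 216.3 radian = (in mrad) 1.384e+06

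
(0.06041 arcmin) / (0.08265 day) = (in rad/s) 2.461e-09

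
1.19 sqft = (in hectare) 1.106e-05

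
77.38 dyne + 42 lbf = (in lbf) 42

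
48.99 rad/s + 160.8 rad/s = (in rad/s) 209.8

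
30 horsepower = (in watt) 2.237e+04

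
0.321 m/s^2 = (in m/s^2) 0.321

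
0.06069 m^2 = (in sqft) 0.6533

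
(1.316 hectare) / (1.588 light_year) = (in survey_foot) 2.874e-12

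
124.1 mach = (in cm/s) 4.226e+06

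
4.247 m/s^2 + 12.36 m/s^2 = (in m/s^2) 16.61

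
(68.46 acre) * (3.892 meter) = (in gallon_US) 2.848e+08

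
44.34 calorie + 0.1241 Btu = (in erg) 3.165e+09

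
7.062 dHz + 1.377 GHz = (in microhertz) 1.377e+15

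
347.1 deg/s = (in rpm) 57.85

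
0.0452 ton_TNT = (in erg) 1.891e+15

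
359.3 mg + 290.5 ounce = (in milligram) 8.236e+06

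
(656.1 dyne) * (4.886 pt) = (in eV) 7.059e+13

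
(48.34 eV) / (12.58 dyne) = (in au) 4.115e-25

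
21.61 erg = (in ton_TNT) 5.165e-16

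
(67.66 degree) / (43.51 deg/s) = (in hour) 0.000432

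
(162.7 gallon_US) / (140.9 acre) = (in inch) 4.252e-05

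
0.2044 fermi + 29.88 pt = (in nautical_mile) 5.692e-06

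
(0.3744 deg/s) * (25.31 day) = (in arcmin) 4.912e+07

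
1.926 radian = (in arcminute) 6621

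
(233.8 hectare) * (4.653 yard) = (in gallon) 2.628e+09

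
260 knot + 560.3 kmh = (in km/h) 1042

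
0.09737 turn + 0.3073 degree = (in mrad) 617.2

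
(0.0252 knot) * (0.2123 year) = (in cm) 8.68e+06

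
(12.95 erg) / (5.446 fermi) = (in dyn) 2.378e+13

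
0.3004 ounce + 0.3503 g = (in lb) 0.01955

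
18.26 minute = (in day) 0.01268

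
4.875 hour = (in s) 1.755e+04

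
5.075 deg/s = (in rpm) 0.8458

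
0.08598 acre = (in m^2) 347.9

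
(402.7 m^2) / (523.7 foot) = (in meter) 2.523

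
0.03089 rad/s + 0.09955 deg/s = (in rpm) 0.3116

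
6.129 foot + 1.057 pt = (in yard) 2.043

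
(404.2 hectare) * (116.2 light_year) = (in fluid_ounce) 1.503e+29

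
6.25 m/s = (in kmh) 22.5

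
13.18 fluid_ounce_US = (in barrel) 0.002452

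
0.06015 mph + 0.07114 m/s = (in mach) 0.0002879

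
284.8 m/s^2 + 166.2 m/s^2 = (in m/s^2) 451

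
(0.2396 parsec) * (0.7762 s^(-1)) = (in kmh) 2.066e+16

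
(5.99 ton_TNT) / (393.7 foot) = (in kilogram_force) 2.13e+07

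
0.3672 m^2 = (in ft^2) 3.953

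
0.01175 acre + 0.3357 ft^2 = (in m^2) 47.58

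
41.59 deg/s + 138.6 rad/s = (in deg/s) 7983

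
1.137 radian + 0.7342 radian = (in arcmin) 6433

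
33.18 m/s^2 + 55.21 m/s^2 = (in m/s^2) 88.39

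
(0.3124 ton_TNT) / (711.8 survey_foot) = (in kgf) 6.143e+05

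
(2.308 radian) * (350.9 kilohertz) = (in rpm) 7.734e+06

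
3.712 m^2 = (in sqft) 39.96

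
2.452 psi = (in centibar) 16.91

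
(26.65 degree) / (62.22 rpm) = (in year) 2.264e-09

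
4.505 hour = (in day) 0.1877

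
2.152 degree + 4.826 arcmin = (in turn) 0.006201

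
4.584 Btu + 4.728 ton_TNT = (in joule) 1.978e+10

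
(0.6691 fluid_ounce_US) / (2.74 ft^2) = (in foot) 0.000255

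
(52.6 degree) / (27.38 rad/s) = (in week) 5.544e-08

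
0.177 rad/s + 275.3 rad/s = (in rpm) 2631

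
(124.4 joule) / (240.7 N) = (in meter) 0.5168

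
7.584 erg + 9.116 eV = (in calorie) 1.813e-07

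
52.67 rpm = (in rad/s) 5.516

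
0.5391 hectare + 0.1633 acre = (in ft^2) 6.514e+04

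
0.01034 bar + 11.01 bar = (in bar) 11.02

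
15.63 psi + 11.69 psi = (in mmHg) 1413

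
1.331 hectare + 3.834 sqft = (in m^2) 1.331e+04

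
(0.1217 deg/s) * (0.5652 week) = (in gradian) 4.622e+04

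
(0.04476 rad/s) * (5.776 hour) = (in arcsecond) 1.92e+08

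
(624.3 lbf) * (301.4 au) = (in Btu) 1.187e+14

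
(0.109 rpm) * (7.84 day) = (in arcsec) 1.595e+09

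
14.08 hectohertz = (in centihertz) 1.408e+05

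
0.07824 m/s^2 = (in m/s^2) 0.07824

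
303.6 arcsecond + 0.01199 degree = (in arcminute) 5.779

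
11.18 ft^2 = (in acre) 0.0002567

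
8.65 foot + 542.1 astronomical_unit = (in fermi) 8.11e+28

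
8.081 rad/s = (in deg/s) 463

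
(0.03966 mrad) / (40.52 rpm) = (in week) 1.545e-11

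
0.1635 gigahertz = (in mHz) 1.635e+11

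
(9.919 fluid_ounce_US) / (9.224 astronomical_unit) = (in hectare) 2.126e-20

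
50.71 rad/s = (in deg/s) 2905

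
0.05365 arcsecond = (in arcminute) 0.0008942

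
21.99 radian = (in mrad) 2.199e+04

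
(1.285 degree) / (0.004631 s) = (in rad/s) 4.843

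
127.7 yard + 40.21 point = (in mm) 1.168e+05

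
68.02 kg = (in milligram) 6.802e+07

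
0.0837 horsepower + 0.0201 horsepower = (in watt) 77.4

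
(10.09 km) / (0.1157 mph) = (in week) 0.3226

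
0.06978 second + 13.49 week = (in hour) 2266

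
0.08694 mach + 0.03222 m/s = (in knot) 57.61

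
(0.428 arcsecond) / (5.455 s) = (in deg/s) 2.179e-05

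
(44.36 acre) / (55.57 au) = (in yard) 2.362e-08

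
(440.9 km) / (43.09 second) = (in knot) 1.989e+04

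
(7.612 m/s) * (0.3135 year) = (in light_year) 7.955e-09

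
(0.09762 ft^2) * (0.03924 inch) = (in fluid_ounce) 0.3057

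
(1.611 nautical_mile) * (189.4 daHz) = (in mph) 1.264e+07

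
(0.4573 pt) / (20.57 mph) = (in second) 1.754e-05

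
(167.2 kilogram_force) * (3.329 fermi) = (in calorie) 1.305e-12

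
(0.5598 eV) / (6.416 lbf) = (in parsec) 1.018e-37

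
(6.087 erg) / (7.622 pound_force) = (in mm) 1.795e-05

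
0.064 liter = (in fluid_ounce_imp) 2.252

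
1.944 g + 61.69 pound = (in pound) 61.69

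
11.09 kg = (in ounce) 391.2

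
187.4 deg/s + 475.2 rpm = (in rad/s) 53.03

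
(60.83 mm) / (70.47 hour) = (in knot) 4.661e-07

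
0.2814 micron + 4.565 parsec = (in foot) 4.621e+17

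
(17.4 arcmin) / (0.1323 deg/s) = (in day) 2.537e-05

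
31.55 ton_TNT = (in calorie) 3.155e+10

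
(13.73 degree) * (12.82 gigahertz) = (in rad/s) 3.072e+09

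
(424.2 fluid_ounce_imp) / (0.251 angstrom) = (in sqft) 5.169e+09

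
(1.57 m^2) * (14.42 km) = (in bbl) 1.424e+05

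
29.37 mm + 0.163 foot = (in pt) 224.1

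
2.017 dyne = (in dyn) 2.017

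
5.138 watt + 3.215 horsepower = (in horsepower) 3.222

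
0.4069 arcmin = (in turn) 1.884e-05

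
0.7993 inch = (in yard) 0.0222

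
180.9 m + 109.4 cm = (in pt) 5.159e+05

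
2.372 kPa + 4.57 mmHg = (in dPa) 2.981e+04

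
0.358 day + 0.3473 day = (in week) 0.1008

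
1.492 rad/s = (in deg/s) 85.49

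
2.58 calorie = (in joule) 10.79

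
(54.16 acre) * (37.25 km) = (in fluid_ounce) 2.761e+14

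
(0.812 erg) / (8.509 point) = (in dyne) 2.705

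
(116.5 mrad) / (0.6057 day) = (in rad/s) 2.226e-06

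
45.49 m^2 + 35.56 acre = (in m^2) 1.44e+05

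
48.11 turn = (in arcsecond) 6.235e+07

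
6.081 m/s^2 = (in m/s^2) 6.081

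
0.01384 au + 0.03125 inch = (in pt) 5.869e+12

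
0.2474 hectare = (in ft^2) 2.663e+04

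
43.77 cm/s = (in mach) 0.001285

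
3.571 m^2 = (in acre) 0.0008824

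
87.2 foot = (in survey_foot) 87.2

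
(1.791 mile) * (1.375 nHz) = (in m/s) 3.963e-06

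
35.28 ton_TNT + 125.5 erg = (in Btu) 1.399e+08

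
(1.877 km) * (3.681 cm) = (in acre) 0.01707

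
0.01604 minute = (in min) 0.01604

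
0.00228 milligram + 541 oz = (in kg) 15.34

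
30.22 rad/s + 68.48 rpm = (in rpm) 357.1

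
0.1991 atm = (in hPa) 201.7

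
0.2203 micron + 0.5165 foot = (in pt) 446.3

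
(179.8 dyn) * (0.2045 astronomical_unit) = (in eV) 3.433e+26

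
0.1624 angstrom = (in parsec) 5.263e-28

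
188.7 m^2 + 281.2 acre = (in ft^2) 1.225e+07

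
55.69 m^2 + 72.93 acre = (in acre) 72.94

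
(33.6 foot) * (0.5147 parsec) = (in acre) 4.019e+13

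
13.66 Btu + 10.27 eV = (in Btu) 13.66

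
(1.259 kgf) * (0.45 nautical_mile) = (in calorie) 2459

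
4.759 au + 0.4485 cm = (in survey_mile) 4.424e+08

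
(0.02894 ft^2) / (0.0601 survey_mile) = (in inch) 0.001094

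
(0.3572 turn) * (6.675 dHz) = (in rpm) 14.31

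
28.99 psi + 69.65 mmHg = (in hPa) 2092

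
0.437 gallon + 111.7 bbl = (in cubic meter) 17.76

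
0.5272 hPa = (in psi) 0.007646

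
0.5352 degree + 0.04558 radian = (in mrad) 54.92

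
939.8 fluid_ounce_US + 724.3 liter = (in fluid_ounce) 2.543e+04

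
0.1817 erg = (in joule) 1.817e-08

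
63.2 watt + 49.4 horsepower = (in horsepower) 49.48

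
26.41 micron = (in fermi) 2.641e+10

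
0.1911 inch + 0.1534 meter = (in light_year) 1.673e-17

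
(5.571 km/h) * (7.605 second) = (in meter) 11.77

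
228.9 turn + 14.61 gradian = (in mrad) 1.438e+06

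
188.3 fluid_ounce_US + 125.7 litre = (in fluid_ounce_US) 4439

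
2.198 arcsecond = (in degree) 0.0006106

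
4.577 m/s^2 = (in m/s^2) 4.577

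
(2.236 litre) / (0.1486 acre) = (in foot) 1.22e-05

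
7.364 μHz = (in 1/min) 0.0004418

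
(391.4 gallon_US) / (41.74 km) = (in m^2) 3.55e-05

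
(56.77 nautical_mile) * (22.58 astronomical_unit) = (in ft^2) 3.823e+18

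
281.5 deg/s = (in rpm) 46.92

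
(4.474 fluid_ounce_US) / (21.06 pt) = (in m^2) 0.01781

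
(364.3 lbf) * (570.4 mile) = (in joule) 1.488e+09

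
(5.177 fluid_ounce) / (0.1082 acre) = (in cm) 3.497e-05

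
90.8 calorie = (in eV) 2.371e+21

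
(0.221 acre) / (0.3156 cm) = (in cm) 2.834e+07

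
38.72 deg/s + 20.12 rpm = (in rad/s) 2.783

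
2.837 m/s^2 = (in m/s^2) 2.837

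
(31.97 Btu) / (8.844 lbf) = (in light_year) 9.063e-14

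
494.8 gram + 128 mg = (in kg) 0.4949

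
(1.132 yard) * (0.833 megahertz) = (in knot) 1.676e+06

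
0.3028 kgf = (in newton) 2.969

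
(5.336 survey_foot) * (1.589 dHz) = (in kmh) 0.9304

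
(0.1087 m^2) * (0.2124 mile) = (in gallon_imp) 8173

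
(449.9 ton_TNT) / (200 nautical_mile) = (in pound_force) 1.142e+06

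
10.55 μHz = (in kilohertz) 1.055e-08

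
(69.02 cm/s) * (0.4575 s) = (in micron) 3.158e+05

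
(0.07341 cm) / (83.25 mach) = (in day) 2.997e-13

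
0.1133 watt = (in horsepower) 0.0001519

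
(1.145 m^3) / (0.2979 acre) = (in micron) 949.8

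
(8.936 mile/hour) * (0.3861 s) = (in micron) 1.542e+06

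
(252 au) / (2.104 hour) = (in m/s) 4.977e+09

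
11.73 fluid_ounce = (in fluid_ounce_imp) 12.21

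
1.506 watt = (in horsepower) 0.00202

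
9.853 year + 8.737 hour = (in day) 3597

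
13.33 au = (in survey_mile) 1.239e+09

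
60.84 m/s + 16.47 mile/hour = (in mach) 0.2003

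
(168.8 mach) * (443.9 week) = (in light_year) 0.001631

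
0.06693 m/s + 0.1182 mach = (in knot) 78.36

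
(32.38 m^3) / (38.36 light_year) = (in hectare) 8.922e-21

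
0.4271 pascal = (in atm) 4.215e-06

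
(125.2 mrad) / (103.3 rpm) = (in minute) 0.0001929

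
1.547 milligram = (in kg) 1.547e-06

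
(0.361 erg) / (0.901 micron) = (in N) 0.04007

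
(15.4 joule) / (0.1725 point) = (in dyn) 2.531e+10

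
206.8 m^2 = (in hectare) 0.02068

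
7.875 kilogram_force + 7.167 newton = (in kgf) 8.606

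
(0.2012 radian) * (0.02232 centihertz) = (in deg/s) 0.002573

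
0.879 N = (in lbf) 0.1976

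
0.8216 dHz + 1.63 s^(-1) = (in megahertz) 1.712e-06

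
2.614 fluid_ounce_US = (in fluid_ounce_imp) 2.721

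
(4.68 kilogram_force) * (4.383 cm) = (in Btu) 0.001907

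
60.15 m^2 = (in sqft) 647.4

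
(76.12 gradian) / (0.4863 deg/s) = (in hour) 0.03913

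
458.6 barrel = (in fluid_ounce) 2.465e+06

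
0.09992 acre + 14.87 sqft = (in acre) 0.1003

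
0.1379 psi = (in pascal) 950.8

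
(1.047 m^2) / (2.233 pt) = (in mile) 0.8259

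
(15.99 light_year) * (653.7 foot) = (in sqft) 3.244e+20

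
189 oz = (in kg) 5.358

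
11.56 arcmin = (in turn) 0.0005352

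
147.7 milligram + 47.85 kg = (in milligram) 4.785e+07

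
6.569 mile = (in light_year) 1.117e-12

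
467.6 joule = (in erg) 4.676e+09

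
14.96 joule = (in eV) 9.337e+19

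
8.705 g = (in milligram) 8705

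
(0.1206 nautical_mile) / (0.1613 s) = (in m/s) 1385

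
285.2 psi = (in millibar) 1.966e+04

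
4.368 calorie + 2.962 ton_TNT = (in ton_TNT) 2.962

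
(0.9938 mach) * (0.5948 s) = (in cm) 2.013e+04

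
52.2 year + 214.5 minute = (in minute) 2.744e+07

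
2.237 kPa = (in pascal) 2237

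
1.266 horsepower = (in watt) 944.1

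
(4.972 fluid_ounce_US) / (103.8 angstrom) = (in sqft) 1.525e+05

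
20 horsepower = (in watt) 1.491e+04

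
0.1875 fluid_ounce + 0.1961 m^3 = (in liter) 196.1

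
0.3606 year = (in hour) 3159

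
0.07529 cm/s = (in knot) 0.001464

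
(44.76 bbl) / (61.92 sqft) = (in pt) 3507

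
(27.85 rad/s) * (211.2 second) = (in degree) 3.37e+05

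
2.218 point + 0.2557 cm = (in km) 3.339e-06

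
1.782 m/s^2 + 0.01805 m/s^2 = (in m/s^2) 1.8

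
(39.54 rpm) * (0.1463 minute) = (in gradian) 2314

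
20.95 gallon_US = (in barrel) 0.4988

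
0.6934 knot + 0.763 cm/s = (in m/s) 0.3643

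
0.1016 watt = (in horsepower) 0.0001362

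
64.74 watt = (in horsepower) 0.08682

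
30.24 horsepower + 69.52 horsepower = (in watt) 7.439e+04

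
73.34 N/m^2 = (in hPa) 0.7334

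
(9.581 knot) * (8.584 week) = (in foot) 8.395e+07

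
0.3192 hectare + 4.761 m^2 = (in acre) 0.7899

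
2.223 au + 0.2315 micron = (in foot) 1.091e+12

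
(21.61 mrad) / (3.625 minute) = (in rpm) 0.0009488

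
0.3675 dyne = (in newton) 3.675e-06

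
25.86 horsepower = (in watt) 1.928e+04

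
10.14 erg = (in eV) 6.329e+12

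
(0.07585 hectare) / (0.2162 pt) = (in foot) 3.263e+07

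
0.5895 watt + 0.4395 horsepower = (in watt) 328.3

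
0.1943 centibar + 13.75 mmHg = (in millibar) 20.27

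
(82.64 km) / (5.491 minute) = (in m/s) 250.8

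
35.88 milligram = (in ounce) 0.001266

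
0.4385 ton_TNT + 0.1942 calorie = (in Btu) 1.739e+06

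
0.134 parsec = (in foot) 1.357e+16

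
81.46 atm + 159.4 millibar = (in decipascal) 8.27e+07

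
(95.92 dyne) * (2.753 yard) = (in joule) 0.002415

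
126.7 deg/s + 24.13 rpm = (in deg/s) 271.5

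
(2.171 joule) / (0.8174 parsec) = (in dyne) 8.607e-12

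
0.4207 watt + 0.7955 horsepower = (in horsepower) 0.7961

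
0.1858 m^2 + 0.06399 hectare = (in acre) 0.1582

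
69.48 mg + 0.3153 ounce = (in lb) 0.01986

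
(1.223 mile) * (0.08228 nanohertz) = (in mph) 3.623e-07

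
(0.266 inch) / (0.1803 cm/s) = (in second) 3.747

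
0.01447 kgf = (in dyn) 1.419e+04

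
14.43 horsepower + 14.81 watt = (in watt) 1.078e+04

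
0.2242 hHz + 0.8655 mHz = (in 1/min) 1345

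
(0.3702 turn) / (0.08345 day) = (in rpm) 0.003081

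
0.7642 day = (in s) 6.603e+04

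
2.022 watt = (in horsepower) 0.002712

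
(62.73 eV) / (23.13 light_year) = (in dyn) 4.593e-30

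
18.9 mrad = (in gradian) 1.203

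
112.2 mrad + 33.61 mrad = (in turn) 0.02321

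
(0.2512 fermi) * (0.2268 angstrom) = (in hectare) 5.697e-31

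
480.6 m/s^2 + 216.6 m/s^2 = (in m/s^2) 697.2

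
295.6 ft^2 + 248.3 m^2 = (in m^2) 275.8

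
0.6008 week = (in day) 4.206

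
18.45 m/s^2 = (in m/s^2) 18.45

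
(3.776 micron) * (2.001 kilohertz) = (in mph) 0.0169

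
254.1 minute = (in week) 0.02521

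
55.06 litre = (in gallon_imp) 12.11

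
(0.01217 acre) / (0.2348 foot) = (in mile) 0.4276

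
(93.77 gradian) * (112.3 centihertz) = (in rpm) 15.8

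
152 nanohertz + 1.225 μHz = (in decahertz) 1.377e-07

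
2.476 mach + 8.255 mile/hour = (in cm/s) 8.468e+04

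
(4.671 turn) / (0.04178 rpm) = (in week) 0.01109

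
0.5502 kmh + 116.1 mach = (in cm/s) 3.953e+06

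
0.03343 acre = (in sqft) 1456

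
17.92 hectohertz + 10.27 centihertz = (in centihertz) 1.792e+05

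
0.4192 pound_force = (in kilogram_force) 0.1901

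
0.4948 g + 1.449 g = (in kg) 0.001944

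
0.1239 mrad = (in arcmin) 0.4259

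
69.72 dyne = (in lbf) 0.0001567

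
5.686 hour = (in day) 0.2369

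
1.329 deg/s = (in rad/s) 0.0232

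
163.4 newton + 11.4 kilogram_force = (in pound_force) 61.87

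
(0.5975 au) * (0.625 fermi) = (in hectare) 5.587e-09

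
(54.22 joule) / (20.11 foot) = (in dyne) 8.846e+05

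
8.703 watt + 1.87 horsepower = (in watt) 1403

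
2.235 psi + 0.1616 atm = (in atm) 0.3137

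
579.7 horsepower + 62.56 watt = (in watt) 4.323e+05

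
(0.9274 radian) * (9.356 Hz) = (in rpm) 82.86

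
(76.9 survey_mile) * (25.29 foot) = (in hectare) 95.4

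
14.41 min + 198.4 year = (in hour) 1.738e+06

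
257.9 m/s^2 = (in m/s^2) 257.9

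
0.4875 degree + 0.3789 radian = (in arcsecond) 7.991e+04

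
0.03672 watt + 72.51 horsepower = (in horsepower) 72.51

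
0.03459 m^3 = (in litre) 34.59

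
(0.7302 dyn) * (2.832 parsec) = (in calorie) 1.525e+11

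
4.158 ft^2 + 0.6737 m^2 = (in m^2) 1.06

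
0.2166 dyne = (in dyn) 0.2166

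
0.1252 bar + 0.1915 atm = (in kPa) 31.92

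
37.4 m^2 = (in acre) 0.009242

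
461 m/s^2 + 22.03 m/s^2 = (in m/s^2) 483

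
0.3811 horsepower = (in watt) 284.2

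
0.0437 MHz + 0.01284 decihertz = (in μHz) 4.37e+10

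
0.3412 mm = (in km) 3.412e-07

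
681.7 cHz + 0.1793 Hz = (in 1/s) 6.996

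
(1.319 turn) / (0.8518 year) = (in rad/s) 3.085e-07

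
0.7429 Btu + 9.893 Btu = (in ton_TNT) 2.682e-06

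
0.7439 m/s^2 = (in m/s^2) 0.7439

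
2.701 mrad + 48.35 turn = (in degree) 1.741e+04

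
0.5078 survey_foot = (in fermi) 1.548e+14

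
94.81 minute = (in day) 0.06584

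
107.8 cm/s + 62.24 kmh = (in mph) 41.09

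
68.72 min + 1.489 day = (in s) 1.328e+05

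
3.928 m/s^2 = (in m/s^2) 3.928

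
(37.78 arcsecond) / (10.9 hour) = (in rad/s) 4.668e-09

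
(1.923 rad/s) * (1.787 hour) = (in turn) 1969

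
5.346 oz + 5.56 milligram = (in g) 151.6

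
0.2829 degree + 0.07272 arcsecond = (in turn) 0.0007859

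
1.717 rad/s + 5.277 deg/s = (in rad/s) 1.809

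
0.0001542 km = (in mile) 9.582e-05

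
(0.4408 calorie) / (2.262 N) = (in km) 0.0008153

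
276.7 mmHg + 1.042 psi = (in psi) 6.392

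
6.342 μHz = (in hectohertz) 6.342e-08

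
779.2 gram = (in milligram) 7.792e+05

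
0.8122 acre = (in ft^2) 3.538e+04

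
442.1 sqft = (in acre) 0.01015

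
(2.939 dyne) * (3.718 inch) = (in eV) 1.732e+13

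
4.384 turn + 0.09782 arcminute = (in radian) 27.55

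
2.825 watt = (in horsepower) 0.003788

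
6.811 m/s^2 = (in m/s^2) 6.811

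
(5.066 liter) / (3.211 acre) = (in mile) 2.422e-10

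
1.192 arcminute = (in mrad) 0.3467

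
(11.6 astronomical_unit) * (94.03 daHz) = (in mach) 4.792e+12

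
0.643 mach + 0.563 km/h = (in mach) 0.6435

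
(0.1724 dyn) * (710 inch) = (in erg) 310.9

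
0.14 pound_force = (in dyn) 6.228e+04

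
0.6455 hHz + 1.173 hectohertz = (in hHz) 1.819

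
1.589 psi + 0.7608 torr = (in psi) 1.604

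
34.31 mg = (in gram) 0.03431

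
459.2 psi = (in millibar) 3.166e+04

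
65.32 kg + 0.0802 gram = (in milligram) 6.532e+07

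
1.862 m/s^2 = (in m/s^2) 1.862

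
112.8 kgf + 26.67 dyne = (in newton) 1106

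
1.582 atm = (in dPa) 1.603e+06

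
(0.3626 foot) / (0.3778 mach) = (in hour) 2.386e-07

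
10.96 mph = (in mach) 0.01439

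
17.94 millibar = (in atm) 0.01771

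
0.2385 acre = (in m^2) 965.2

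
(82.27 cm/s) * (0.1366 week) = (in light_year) 7.184e-12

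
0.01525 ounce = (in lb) 0.0009531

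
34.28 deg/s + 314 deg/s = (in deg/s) 348.3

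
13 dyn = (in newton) 0.00013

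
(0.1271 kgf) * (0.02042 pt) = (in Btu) 8.51e-09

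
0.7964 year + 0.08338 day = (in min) 4.187e+05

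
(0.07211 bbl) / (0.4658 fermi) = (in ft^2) 2.649e+14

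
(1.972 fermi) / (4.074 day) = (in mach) 1.645e-23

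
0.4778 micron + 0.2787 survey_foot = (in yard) 0.0929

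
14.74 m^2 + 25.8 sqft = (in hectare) 0.001714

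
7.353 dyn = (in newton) 7.353e-05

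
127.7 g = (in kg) 0.1277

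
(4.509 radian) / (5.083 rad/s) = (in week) 1.467e-06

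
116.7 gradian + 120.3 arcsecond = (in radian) 1.834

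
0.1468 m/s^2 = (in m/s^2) 0.1468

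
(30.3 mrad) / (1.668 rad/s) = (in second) 0.01817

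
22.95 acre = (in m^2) 9.288e+04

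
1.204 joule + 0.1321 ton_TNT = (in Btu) 5.239e+05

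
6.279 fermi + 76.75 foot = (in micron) 2.339e+07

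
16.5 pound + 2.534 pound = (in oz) 304.5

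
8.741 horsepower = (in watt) 6518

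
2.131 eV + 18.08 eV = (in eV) 20.21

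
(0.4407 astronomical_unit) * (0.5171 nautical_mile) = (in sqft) 6.796e+14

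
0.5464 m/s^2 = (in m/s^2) 0.5464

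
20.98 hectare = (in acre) 51.84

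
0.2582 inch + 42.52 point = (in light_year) 2.279e-18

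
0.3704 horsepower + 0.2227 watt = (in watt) 276.4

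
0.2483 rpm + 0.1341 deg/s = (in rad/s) 0.02834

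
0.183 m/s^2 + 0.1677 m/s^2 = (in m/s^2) 0.3507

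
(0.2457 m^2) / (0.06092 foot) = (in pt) 3.751e+04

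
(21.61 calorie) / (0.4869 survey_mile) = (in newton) 0.1154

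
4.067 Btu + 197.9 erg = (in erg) 4.291e+10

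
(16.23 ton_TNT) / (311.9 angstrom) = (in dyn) 2.177e+23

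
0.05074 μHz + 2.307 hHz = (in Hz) 230.7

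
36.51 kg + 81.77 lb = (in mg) 7.36e+07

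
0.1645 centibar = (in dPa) 1645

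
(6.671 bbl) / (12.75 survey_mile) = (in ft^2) 0.0005564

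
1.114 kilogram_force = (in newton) 10.92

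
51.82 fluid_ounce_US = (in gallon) 0.4048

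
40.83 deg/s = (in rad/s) 0.7126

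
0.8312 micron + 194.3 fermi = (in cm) 8.312e-05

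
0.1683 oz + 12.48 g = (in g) 17.25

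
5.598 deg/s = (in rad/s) 0.0977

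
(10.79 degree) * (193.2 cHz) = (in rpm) 3.474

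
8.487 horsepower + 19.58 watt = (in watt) 6348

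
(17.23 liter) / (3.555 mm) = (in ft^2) 52.17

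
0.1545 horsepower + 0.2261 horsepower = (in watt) 283.8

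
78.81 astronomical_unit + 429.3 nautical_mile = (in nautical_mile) 6.366e+09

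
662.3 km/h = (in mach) 0.5403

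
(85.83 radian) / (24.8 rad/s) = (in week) 5.722e-06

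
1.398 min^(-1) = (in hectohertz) 0.000233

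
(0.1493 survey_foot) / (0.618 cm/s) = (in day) 8.523e-05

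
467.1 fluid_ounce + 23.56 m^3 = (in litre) 2.357e+04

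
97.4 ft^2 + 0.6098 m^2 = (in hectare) 0.0009659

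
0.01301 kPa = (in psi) 0.001887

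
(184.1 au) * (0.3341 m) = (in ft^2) 9.904e+13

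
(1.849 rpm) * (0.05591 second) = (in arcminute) 37.22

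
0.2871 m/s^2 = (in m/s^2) 0.2871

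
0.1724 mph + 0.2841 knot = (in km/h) 0.8036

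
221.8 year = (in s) 6.995e+09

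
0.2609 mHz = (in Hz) 0.0002609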